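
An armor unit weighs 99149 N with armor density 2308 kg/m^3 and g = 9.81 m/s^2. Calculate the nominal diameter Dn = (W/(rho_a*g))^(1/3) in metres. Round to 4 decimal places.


V = W / (rho_a * g)
V = 99149 / (2308 * 9.81)
V = 99149 / 22641.48
V = 4.379087 m^3
Dn = V^(1/3) = 4.379087^(1/3)
Dn = 1.6360 m

1.6360


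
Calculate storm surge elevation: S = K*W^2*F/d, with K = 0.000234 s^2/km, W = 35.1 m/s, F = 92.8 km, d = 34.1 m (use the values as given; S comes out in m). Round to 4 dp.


S = K * W^2 * F / d
W^2 = 35.1^2 = 1232.01
S = 0.000234 * 1232.01 * 92.8 / 34.1
Numerator = 0.000234 * 1232.01 * 92.8 = 26.753344
S = 26.753344 / 34.1 = 0.7846 m

0.7846


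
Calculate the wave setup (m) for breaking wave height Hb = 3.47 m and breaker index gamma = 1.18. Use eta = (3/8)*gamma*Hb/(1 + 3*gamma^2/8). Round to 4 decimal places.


eta = (3/8) * gamma * Hb / (1 + 3*gamma^2/8)
Numerator = (3/8) * 1.18 * 3.47 = 1.535475
Denominator = 1 + 3*1.18^2/8 = 1 + 0.522150 = 1.522150
eta = 1.535475 / 1.522150
eta = 1.0088 m

1.0088


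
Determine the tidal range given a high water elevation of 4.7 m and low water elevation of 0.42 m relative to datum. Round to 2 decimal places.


Tidal range = High water - Low water
Tidal range = 4.7 - (0.42)
Tidal range = 4.28 m

4.28


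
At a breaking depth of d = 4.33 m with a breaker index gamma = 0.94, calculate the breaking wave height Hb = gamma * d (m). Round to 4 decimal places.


Hb = gamma * d
Hb = 0.94 * 4.33
Hb = 4.0702 m

4.0702


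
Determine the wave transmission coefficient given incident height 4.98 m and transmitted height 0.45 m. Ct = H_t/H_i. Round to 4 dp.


Ct = H_t / H_i
Ct = 0.45 / 4.98
Ct = 0.0904

0.0904


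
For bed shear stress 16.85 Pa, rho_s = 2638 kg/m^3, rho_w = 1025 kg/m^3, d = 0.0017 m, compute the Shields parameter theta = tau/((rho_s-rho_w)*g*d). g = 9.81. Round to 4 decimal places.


theta = tau / ((rho_s - rho_w) * g * d)
rho_s - rho_w = 2638 - 1025 = 1613
Denominator = 1613 * 9.81 * 0.0017 = 26.900001
theta = 16.85 / 26.900001
theta = 0.6264

0.6264


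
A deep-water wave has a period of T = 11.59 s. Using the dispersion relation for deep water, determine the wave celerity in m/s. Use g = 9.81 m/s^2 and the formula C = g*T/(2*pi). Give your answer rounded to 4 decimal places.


We use the deep-water celerity formula:
C = g * T / (2 * pi)
C = 9.81 * 11.59 / (2 * 3.14159...)
C = 113.697900 / 6.283185
C = 18.0956 m/s

18.0956


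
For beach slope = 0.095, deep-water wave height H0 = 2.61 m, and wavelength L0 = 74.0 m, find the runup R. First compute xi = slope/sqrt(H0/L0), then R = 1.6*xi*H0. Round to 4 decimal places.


xi = slope / sqrt(H0/L0)
H0/L0 = 2.61/74.0 = 0.035270
sqrt(0.035270) = 0.187804
xi = 0.095 / 0.187804 = 0.505847
R = 1.6 * xi * H0 = 1.6 * 0.505847 * 2.61
R = 2.1124 m

2.1124


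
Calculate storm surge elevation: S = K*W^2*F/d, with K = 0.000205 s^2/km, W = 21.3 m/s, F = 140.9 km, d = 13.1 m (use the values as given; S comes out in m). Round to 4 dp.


S = K * W^2 * F / d
W^2 = 21.3^2 = 453.69
S = 0.000205 * 453.69 * 140.9 / 13.1
Numerator = 0.000205 * 453.69 * 140.9 = 13.104609
S = 13.104609 / 13.1 = 1.0004 m

1.0004


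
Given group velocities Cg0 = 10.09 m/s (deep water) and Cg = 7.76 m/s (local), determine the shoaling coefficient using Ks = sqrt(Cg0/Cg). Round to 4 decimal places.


Ks = sqrt(Cg0 / Cg)
Ks = sqrt(10.09 / 7.76)
Ks = sqrt(1.3003)
Ks = 1.1403

1.1403


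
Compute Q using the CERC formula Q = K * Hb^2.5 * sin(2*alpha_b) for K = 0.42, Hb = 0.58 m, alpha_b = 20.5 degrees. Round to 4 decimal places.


Q = K * Hb^2.5 * sin(2 * alpha_b)
Hb^2.5 = 0.58^2.5 = 0.256195
sin(2 * 20.5) = sin(41.0) = 0.656059
Q = 0.42 * 0.256195 * 0.656059
Q = 0.0706 m^3/s

0.0706


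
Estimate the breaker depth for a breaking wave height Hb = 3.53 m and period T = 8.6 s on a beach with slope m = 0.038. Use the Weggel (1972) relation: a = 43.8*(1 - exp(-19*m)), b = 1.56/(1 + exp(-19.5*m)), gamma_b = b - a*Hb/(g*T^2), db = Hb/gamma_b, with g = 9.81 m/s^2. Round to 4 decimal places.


a = 43.8 * (1 - exp(-19 * m))
exp(-19 * 0.038) = exp(-0.7220) = 0.485780
a = 43.8 * (1 - 0.485780) = 22.522848
b = 1.56 / (1 + exp(-19.5 * m))
exp(-19.5 * 0.038) = exp(-0.7410) = 0.476637
b = 1.56 / (1 + 0.476637) = 1.056455
Hb / (g * T^2) = 3.53 / (9.81 * 8.6^2) = 3.53 / 725.5476 = 0.00486529
gamma_b = b - a * Hb/(g*T^2) = 1.056455 - 22.522848 * 0.00486529 = 0.946874
db = Hb / gamma_b = 3.53 / 0.946874
db = 3.7281 m

3.7281


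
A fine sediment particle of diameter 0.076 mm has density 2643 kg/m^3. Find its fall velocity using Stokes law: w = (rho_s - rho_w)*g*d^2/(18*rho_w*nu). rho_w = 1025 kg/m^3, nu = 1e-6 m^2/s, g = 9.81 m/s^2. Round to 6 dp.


w = (rho_s - rho_w) * g * d^2 / (18 * rho_w * nu)
d = 0.076 mm = 0.000076 m
rho_s - rho_w = 2643 - 1025 = 1618
Numerator = 1618 * 9.81 * (0.000076)^2 = 0.000091680022
Denominator = 18 * 1025 * 1e-6 = 0.018450
w = 0.004969 m/s

0.004969


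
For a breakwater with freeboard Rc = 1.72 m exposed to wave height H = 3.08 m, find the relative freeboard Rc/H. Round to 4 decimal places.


Relative freeboard = Rc / H
= 1.72 / 3.08
= 0.5584

0.5584


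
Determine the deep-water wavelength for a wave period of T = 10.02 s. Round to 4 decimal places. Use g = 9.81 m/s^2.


L0 = g * T^2 / (2 * pi)
L0 = 9.81 * 10.02^2 / (2 * pi)
L0 = 9.81 * 100.4004 / 6.28319
L0 = 984.9279 / 6.28319
L0 = 156.7561 m

156.7561


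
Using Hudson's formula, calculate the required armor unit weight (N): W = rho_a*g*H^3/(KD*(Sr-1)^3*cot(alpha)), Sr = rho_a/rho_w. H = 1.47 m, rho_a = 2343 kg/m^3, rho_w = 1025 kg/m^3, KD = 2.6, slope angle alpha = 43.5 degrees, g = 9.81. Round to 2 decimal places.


Sr = rho_a / rho_w = 2343 / 1025 = 2.285854
(Sr - 1) = 1.285854
(Sr - 1)^3 = 2.126056
cot(43.5) = 1 / tan(43.5) = 1 / 0.948965 = 1.053780
Numerator = 2343 * 9.81 * 1.47^3 = 73011.8411
Denominator = 2.6 * 2.126056 * 1.053780 = 5.825028
W = 73011.8411 / 5.825028
W = 12534.16 N

12534.16


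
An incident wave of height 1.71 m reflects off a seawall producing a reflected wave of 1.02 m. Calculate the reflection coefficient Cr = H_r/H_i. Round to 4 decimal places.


Cr = H_r / H_i
Cr = 1.02 / 1.71
Cr = 0.5965

0.5965


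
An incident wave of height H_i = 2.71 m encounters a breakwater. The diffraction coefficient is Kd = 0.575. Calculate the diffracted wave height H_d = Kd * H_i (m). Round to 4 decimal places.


H_d = Kd * H_i
H_d = 0.575 * 2.71
H_d = 1.5583 m

1.5583


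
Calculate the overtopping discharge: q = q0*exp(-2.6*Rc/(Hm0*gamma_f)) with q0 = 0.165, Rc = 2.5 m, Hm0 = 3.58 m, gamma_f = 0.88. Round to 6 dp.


q = q0 * exp(-2.6 * Rc / (Hm0 * gamma_f))
Exponent = -2.6 * 2.5 / (3.58 * 0.88)
= -2.6 * 2.5 / 3.1504
= -2.063230
exp(-2.063230) = 0.127043
q = 0.165 * 0.127043
q = 0.020962 m^3/s/m

0.020962


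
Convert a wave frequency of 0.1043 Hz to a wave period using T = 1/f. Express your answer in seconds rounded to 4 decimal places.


T = 1 / f
T = 1 / 0.1043
T = 9.5877 s

9.5877


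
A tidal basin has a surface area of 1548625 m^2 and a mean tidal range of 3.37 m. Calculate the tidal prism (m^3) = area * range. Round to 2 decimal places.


Tidal prism = Area * Tidal range
P = 1548625 * 3.37
P = 5218866.25 m^3

5218866.25


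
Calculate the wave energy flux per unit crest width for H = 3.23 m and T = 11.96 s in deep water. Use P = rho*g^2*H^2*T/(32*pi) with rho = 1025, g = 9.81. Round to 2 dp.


P = rho * g^2 * H^2 * T / (32 * pi)
P = 1025 * 9.81^2 * 3.23^2 * 11.96 / (32 * pi)
P = 1025 * 96.2361 * 10.4329 * 11.96 / 100.53096
P = 122432.93 W/m

122432.93


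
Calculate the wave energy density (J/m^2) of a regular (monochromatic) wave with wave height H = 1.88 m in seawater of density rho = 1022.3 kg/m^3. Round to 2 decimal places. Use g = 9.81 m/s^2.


E = (1/8) * rho * g * H^2
E = (1/8) * 1022.3 * 9.81 * 1.88^2
E = 0.125 * 1022.3 * 9.81 * 3.5344
E = 4430.71 J/m^2

4430.71


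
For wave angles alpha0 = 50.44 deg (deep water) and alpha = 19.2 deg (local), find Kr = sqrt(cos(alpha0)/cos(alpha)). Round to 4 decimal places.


Kr = sqrt(cos(alpha0) / cos(alpha))
cos(50.44) = 0.636886
cos(19.2) = 0.944376
Kr = sqrt(0.636886 / 0.944376)
Kr = sqrt(0.674398)
Kr = 0.8212

0.8212


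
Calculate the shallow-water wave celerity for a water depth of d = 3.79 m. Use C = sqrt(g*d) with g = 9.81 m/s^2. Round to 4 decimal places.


Using the shallow-water approximation:
C = sqrt(g * d) = sqrt(9.81 * 3.79)
C = sqrt(37.1799)
C = 6.0975 m/s

6.0975


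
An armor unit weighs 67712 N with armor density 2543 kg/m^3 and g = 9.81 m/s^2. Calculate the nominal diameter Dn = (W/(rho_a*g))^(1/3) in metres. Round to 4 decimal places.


V = W / (rho_a * g)
V = 67712 / (2543 * 9.81)
V = 67712 / 24946.83
V = 2.714253 m^3
Dn = V^(1/3) = 2.714253^(1/3)
Dn = 1.3949 m

1.3949


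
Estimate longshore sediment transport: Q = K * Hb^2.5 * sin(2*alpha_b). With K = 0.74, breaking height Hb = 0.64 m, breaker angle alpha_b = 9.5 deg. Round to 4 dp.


Q = K * Hb^2.5 * sin(2 * alpha_b)
Hb^2.5 = 0.64^2.5 = 0.327680
sin(2 * 9.5) = sin(19.0) = 0.325568
Q = 0.74 * 0.327680 * 0.325568
Q = 0.0789 m^3/s

0.0789


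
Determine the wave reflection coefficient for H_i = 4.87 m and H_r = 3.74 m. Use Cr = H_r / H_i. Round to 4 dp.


Cr = H_r / H_i
Cr = 3.74 / 4.87
Cr = 0.7680

0.7680


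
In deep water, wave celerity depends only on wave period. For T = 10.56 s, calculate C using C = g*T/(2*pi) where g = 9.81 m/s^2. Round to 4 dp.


We use the deep-water celerity formula:
C = g * T / (2 * pi)
C = 9.81 * 10.56 / (2 * 3.14159...)
C = 103.593600 / 6.283185
C = 16.4874 m/s

16.4874


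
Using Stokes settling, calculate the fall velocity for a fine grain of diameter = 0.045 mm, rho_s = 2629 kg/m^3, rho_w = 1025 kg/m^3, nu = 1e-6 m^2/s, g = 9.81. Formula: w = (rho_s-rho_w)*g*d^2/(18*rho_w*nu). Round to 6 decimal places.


w = (rho_s - rho_w) * g * d^2 / (18 * rho_w * nu)
d = 0.045 mm = 0.000045 m
rho_s - rho_w = 2629 - 1025 = 1604
Numerator = 1604 * 9.81 * (0.000045)^2 = 0.000031863861
Denominator = 18 * 1025 * 1e-6 = 0.018450
w = 0.001727 m/s

0.001727


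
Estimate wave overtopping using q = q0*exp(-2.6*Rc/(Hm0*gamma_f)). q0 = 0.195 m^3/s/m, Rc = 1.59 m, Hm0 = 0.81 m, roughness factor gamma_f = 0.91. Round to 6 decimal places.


q = q0 * exp(-2.6 * Rc / (Hm0 * gamma_f))
Exponent = -2.6 * 1.59 / (0.81 * 0.91)
= -2.6 * 1.59 / 0.7371
= -5.608466
exp(-5.608466) = 0.003667
q = 0.195 * 0.003667
q = 0.000715 m^3/s/m

0.000715


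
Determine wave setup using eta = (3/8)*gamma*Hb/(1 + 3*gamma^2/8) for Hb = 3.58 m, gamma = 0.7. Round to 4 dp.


eta = (3/8) * gamma * Hb / (1 + 3*gamma^2/8)
Numerator = (3/8) * 0.7 * 3.58 = 0.939750
Denominator = 1 + 3*0.7^2/8 = 1 + 0.183750 = 1.183750
eta = 0.939750 / 1.183750
eta = 0.7939 m

0.7939


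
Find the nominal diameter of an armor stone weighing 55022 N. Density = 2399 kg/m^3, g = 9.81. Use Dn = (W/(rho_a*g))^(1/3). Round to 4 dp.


V = W / (rho_a * g)
V = 55022 / (2399 * 9.81)
V = 55022 / 23534.19
V = 2.337960 m^3
Dn = V^(1/3) = 2.337960^(1/3)
Dn = 1.3272 m

1.3272


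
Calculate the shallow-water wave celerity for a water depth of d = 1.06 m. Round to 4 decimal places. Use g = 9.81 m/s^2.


Using the shallow-water approximation:
C = sqrt(g * d) = sqrt(9.81 * 1.06)
C = sqrt(10.3986)
C = 3.2247 m/s

3.2247


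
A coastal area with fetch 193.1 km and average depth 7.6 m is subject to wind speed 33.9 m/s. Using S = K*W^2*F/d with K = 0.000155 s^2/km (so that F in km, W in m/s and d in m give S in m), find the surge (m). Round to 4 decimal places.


S = K * W^2 * F / d
W^2 = 33.9^2 = 1149.21
S = 0.000155 * 1149.21 * 193.1 / 7.6
Numerator = 0.000155 * 1149.21 * 193.1 = 34.396430
S = 34.396430 / 7.6 = 4.5258 m

4.5258


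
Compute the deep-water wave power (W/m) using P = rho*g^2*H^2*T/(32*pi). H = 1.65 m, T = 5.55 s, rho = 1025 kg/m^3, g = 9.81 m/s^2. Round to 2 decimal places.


P = rho * g^2 * H^2 * T / (32 * pi)
P = 1025 * 9.81^2 * 1.65^2 * 5.55 / (32 * pi)
P = 1025 * 96.2361 * 2.7225 * 5.55 / 100.53096
P = 14825.96 W/m

14825.96


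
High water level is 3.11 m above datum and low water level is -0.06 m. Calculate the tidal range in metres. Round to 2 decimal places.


Tidal range = High water - Low water
Tidal range = 3.11 - (-0.06)
Tidal range = 3.17 m

3.17


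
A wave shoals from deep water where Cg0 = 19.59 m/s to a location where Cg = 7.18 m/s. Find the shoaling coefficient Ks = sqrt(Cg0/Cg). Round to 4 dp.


Ks = sqrt(Cg0 / Cg)
Ks = sqrt(19.59 / 7.18)
Ks = sqrt(2.7284)
Ks = 1.6518

1.6518


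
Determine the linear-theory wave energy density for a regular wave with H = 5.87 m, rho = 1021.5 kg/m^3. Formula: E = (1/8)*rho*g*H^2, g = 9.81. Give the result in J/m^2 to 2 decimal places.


E = (1/8) * rho * g * H^2
E = (1/8) * 1021.5 * 9.81 * 5.87^2
E = 0.125 * 1021.5 * 9.81 * 34.4569
E = 43161.21 J/m^2

43161.21


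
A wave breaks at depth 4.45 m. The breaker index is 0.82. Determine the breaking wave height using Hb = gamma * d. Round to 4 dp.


Hb = gamma * d
Hb = 0.82 * 4.45
Hb = 3.6490 m

3.6490


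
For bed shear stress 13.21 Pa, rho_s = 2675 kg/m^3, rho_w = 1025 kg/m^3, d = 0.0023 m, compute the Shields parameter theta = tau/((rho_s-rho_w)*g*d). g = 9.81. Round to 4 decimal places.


theta = tau / ((rho_s - rho_w) * g * d)
rho_s - rho_w = 2675 - 1025 = 1650
Denominator = 1650 * 9.81 * 0.0023 = 37.228950
theta = 13.21 / 37.228950
theta = 0.3548

0.3548


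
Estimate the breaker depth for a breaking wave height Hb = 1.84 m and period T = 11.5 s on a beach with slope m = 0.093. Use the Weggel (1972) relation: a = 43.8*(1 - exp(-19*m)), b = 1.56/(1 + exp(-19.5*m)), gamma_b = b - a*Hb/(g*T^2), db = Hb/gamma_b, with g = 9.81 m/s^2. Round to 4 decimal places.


a = 43.8 * (1 - exp(-19 * m))
exp(-19 * 0.093) = exp(-1.7670) = 0.170845
a = 43.8 * (1 - 0.170845) = 36.317000
b = 1.56 / (1 + exp(-19.5 * m))
exp(-19.5 * 0.093) = exp(-1.8135) = 0.163082
b = 1.56 / (1 + 0.163082) = 1.341264
Hb / (g * T^2) = 1.84 / (9.81 * 11.5^2) = 1.84 / 1297.3725 = 0.00141825
gamma_b = b - a * Hb/(g*T^2) = 1.341264 - 36.317000 * 0.00141825 = 1.289757
db = Hb / gamma_b = 1.84 / 1.289757
db = 1.4266 m

1.4266


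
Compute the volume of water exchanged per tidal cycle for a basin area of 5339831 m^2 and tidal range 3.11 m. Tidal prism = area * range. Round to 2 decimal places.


Tidal prism = Area * Tidal range
P = 5339831 * 3.11
P = 16606874.41 m^3

16606874.41


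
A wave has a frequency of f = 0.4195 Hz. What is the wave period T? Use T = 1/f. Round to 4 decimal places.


T = 1 / f
T = 1 / 0.4195
T = 2.3838 s

2.3838


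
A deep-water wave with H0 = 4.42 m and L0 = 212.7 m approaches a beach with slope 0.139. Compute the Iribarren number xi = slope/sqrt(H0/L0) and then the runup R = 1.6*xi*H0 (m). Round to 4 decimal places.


xi = slope / sqrt(H0/L0)
H0/L0 = 4.42/212.7 = 0.020780
sqrt(0.020780) = 0.144154
xi = 0.139 / 0.144154 = 0.964245
R = 1.6 * xi * H0 = 1.6 * 0.964245 * 4.42
R = 6.8191 m

6.8191


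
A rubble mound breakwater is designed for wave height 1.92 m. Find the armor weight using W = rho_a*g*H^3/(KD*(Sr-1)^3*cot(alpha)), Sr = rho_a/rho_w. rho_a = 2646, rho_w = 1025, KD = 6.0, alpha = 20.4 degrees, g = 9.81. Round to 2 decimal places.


Sr = rho_a / rho_w = 2646 / 1025 = 2.581463
(Sr - 1) = 1.581463
(Sr - 1)^3 = 3.955282
cot(20.4) = 1 / tan(20.4) = 1 / 0.371897 = 2.688919
Numerator = 2646 * 9.81 * 1.92^3 = 183722.5791
Denominator = 6.0 * 3.955282 * 2.688919 = 63.812596
W = 183722.5791 / 63.812596
W = 2879.10 N

2879.10


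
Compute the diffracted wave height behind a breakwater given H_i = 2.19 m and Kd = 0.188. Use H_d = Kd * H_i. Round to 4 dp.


H_d = Kd * H_i
H_d = 0.188 * 2.19
H_d = 0.4117 m

0.4117


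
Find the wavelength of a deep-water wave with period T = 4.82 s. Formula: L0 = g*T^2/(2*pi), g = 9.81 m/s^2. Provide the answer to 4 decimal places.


L0 = g * T^2 / (2 * pi)
L0 = 9.81 * 4.82^2 / (2 * pi)
L0 = 9.81 * 23.2324 / 6.28319
L0 = 227.9098 / 6.28319
L0 = 36.2730 m

36.2730


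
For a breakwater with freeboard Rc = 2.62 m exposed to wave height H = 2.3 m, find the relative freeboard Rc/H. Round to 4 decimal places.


Relative freeboard = Rc / H
= 2.62 / 2.3
= 1.1391

1.1391


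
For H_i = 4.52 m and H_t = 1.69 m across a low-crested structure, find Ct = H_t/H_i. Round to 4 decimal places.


Ct = H_t / H_i
Ct = 1.69 / 4.52
Ct = 0.3739

0.3739


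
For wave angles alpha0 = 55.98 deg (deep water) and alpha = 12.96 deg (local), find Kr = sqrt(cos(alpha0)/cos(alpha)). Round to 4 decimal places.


Kr = sqrt(cos(alpha0) / cos(alpha))
cos(55.98) = 0.559482
cos(12.96) = 0.974527
Kr = sqrt(0.559482 / 0.974527)
Kr = sqrt(0.574107)
Kr = 0.7577

0.7577


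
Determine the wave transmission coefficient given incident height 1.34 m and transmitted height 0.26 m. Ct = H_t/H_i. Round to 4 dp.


Ct = H_t / H_i
Ct = 0.26 / 1.34
Ct = 0.1940

0.1940


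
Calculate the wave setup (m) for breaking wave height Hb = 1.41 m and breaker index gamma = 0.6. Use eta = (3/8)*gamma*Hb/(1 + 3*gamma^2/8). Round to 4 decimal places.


eta = (3/8) * gamma * Hb / (1 + 3*gamma^2/8)
Numerator = (3/8) * 0.6 * 1.41 = 0.317250
Denominator = 1 + 3*0.6^2/8 = 1 + 0.135000 = 1.135000
eta = 0.317250 / 1.135000
eta = 0.2795 m

0.2795


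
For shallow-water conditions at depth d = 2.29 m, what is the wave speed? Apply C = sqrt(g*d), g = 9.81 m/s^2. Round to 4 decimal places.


Using the shallow-water approximation:
C = sqrt(g * d) = sqrt(9.81 * 2.29)
C = sqrt(22.4649)
C = 4.7397 m/s

4.7397


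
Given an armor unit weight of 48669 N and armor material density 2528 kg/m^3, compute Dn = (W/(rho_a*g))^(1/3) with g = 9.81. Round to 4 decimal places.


V = W / (rho_a * g)
V = 48669 / (2528 * 9.81)
V = 48669 / 24799.68
V = 1.962485 m^3
Dn = V^(1/3) = 1.962485^(1/3)
Dn = 1.2520 m

1.2520


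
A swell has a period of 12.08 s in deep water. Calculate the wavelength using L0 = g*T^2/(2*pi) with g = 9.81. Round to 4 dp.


L0 = g * T^2 / (2 * pi)
L0 = 9.81 * 12.08^2 / (2 * pi)
L0 = 9.81 * 145.9264 / 6.28319
L0 = 1431.5380 / 6.28319
L0 = 227.8363 m

227.8363


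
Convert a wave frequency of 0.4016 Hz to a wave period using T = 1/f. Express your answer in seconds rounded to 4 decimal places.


T = 1 / f
T = 1 / 0.4016
T = 2.4900 s

2.4900


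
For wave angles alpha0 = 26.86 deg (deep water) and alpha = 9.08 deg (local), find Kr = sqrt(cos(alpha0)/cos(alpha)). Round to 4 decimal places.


Kr = sqrt(cos(alpha0) / cos(alpha))
cos(26.86) = 0.892113
cos(9.08) = 0.987469
Kr = sqrt(0.892113 / 0.987469)
Kr = sqrt(0.903434)
Kr = 0.9505

0.9505


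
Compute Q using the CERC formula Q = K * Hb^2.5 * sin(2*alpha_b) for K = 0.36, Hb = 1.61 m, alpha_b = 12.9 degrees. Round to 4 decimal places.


Q = K * Hb^2.5 * sin(2 * alpha_b)
Hb^2.5 = 1.61^2.5 = 3.289006
sin(2 * 12.9) = sin(25.8) = 0.435231
Q = 0.36 * 3.289006 * 0.435231
Q = 0.5153 m^3/s

0.5153


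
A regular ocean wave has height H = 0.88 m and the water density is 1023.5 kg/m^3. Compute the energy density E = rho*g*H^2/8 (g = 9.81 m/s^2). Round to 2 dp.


E = (1/8) * rho * g * H^2
E = (1/8) * 1023.5 * 9.81 * 0.88^2
E = 0.125 * 1023.5 * 9.81 * 0.7744
E = 971.92 J/m^2

971.92


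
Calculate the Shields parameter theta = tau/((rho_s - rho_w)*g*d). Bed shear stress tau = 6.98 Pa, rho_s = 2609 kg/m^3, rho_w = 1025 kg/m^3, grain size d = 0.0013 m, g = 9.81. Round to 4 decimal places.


theta = tau / ((rho_s - rho_w) * g * d)
rho_s - rho_w = 2609 - 1025 = 1584
Denominator = 1584 * 9.81 * 0.0013 = 20.200752
theta = 6.98 / 20.200752
theta = 0.3455

0.3455


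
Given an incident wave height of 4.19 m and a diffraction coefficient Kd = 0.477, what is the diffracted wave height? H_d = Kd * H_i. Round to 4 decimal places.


H_d = Kd * H_i
H_d = 0.477 * 4.19
H_d = 1.9986 m

1.9986


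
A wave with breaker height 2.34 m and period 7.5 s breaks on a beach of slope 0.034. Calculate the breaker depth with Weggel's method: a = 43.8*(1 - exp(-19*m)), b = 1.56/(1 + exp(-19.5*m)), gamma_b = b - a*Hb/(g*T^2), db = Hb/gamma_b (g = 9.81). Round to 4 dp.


a = 43.8 * (1 - exp(-19 * m))
exp(-19 * 0.034) = exp(-0.6460) = 0.524138
a = 43.8 * (1 - 0.524138) = 20.842749
b = 1.56 / (1 + exp(-19.5 * m))
exp(-19.5 * 0.034) = exp(-0.6630) = 0.515303
b = 1.56 / (1 + 0.515303) = 1.029497
Hb / (g * T^2) = 2.34 / (9.81 * 7.5^2) = 2.34 / 551.8125 = 0.00424057
gamma_b = b - a * Hb/(g*T^2) = 1.029497 - 20.842749 * 0.00424057 = 0.941112
db = Hb / gamma_b = 2.34 / 0.941112
db = 2.4864 m

2.4864


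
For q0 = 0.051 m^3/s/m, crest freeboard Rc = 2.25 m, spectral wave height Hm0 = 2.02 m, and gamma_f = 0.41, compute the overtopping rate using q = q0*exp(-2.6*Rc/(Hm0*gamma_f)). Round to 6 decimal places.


q = q0 * exp(-2.6 * Rc / (Hm0 * gamma_f))
Exponent = -2.6 * 2.25 / (2.02 * 0.41)
= -2.6 * 2.25 / 0.8282
= -7.063511
exp(-7.063511) = 0.000856
q = 0.051 * 0.000856
q = 0.000044 m^3/s/m

0.000044


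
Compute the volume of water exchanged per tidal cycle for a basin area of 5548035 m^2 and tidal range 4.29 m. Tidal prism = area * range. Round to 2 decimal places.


Tidal prism = Area * Tidal range
P = 5548035 * 4.29
P = 23801070.15 m^3

23801070.15


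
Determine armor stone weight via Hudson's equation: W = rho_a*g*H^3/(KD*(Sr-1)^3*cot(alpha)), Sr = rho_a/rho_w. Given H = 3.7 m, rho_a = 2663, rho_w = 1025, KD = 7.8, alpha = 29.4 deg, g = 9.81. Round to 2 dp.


Sr = rho_a / rho_w = 2663 / 1025 = 2.598049
(Sr - 1) = 1.598049
(Sr - 1)^3 = 4.081033
cot(29.4) = 1 / tan(29.4) = 1 / 0.563471 = 1.774714
Numerator = 2663 * 9.81 * 3.7^3 = 1323260.4916
Denominator = 7.8 * 4.081033 * 1.774714 = 56.492800
W = 1323260.4916 / 56.492800
W = 23423.52 N

23423.52


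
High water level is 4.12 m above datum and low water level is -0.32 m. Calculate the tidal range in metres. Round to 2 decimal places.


Tidal range = High water - Low water
Tidal range = 4.12 - (-0.32)
Tidal range = 4.44 m

4.44


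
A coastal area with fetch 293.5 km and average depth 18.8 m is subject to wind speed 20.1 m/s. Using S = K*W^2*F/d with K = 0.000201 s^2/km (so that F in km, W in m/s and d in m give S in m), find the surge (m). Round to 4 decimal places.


S = K * W^2 * F / d
W^2 = 20.1^2 = 404.01
S = 0.000201 * 404.01 * 293.5 / 18.8
Numerator = 0.000201 * 404.01 * 293.5 = 23.833964
S = 23.833964 / 18.8 = 1.2678 m

1.2678


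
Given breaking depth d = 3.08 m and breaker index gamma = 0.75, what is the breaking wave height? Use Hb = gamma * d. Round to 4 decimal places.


Hb = gamma * d
Hb = 0.75 * 3.08
Hb = 2.3100 m

2.3100


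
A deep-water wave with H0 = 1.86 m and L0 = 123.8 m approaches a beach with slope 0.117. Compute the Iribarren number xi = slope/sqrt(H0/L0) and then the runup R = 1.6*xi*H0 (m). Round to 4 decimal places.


xi = slope / sqrt(H0/L0)
H0/L0 = 1.86/123.8 = 0.015024
sqrt(0.015024) = 0.122573
xi = 0.117 / 0.122573 = 0.954530
R = 1.6 * xi * H0 = 1.6 * 0.954530 * 1.86
R = 2.8407 m

2.8407


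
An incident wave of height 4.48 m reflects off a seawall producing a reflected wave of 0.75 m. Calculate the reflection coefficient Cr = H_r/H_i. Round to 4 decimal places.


Cr = H_r / H_i
Cr = 0.75 / 4.48
Cr = 0.1674

0.1674


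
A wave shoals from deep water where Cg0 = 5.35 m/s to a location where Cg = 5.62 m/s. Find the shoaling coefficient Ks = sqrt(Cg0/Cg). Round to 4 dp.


Ks = sqrt(Cg0 / Cg)
Ks = sqrt(5.35 / 5.62)
Ks = sqrt(0.9520)
Ks = 0.9757

0.9757


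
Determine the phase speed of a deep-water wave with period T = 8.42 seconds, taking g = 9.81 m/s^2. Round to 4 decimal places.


We use the deep-water celerity formula:
C = g * T / (2 * pi)
C = 9.81 * 8.42 / (2 * 3.14159...)
C = 82.600200 / 6.283185
C = 13.1462 m/s

13.1462


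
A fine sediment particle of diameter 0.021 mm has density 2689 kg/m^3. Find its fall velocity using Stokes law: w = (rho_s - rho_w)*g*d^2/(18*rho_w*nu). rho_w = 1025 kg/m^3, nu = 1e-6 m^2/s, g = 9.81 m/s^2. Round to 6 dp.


w = (rho_s - rho_w) * g * d^2 / (18 * rho_w * nu)
d = 0.021 mm = 0.000021 m
rho_s - rho_w = 2689 - 1025 = 1664
Numerator = 1664 * 9.81 * (0.000021)^2 = 0.000007198813
Denominator = 18 * 1025 * 1e-6 = 0.018450
w = 0.000390 m/s

0.000390


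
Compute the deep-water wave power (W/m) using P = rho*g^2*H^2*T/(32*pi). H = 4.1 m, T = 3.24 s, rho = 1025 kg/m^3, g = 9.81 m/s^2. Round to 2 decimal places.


P = rho * g^2 * H^2 * T / (32 * pi)
P = 1025 * 9.81^2 * 4.1^2 * 3.24 / (32 * pi)
P = 1025 * 96.2361 * 16.8100 * 3.24 / 100.53096
P = 53441.02 W/m

53441.02


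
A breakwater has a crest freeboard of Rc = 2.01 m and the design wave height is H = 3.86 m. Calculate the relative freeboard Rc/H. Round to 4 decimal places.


Relative freeboard = Rc / H
= 2.01 / 3.86
= 0.5207

0.5207


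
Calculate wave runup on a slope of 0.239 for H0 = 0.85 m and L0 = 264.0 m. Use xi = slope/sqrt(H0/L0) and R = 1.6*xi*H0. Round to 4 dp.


xi = slope / sqrt(H0/L0)
H0/L0 = 0.85/264.0 = 0.003220
sqrt(0.003220) = 0.056742
xi = 0.239 / 0.056742 = 4.212020
R = 1.6 * xi * H0 = 1.6 * 4.212020 * 0.85
R = 5.7283 m

5.7283


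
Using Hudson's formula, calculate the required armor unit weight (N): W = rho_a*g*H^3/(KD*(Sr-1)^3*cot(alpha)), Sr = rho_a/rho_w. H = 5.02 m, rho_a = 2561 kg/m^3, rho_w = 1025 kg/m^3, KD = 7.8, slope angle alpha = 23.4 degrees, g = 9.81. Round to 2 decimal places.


Sr = rho_a / rho_w = 2561 / 1025 = 2.498537
(Sr - 1) = 1.498537
(Sr - 1)^3 = 3.365132
cot(23.4) = 1 / tan(23.4) = 1 / 0.432739 = 2.310864
Numerator = 2561 * 9.81 * 5.02^3 = 3178262.3064
Denominator = 7.8 * 3.365132 * 2.310864 = 60.655610
W = 3178262.3064 / 60.655610
W = 52398.49 N

52398.49


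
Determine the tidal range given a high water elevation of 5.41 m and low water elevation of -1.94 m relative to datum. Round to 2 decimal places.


Tidal range = High water - Low water
Tidal range = 5.41 - (-1.94)
Tidal range = 7.35 m

7.35


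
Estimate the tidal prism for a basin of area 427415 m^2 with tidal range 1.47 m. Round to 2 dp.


Tidal prism = Area * Tidal range
P = 427415 * 1.47
P = 628300.05 m^3

628300.05


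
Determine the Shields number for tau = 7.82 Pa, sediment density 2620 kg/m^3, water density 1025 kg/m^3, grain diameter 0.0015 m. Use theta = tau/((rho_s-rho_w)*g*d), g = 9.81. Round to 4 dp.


theta = tau / ((rho_s - rho_w) * g * d)
rho_s - rho_w = 2620 - 1025 = 1595
Denominator = 1595 * 9.81 * 0.0015 = 23.470425
theta = 7.82 / 23.470425
theta = 0.3332

0.3332


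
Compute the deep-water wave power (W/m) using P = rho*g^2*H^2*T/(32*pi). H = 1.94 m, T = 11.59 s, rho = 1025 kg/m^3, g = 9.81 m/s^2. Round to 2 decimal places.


P = rho * g^2 * H^2 * T / (32 * pi)
P = 1025 * 9.81^2 * 1.94^2 * 11.59 / (32 * pi)
P = 1025 * 96.2361 * 3.7636 * 11.59 / 100.53096
P = 42800.51 W/m

42800.51


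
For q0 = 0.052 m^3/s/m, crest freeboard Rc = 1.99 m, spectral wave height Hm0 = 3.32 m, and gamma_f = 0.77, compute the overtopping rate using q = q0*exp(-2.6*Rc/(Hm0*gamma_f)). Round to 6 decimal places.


q = q0 * exp(-2.6 * Rc / (Hm0 * gamma_f))
Exponent = -2.6 * 1.99 / (3.32 * 0.77)
= -2.6 * 1.99 / 2.5564
= -2.023940
exp(-2.023940) = 0.132134
q = 0.052 * 0.132134
q = 0.006871 m^3/s/m

0.006871


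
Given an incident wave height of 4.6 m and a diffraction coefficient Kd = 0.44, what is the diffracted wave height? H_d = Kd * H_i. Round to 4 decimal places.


H_d = Kd * H_i
H_d = 0.44 * 4.6
H_d = 2.0240 m

2.0240


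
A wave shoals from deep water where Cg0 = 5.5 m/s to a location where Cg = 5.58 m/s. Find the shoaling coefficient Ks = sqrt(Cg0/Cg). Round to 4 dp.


Ks = sqrt(Cg0 / Cg)
Ks = sqrt(5.5 / 5.58)
Ks = sqrt(0.9857)
Ks = 0.9928

0.9928


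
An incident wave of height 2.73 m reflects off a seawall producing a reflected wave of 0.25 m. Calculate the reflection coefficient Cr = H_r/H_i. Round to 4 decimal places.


Cr = H_r / H_i
Cr = 0.25 / 2.73
Cr = 0.0916

0.0916


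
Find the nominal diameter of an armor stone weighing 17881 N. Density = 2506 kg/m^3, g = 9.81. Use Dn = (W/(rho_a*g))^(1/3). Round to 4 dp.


V = W / (rho_a * g)
V = 17881 / (2506 * 9.81)
V = 17881 / 24583.86
V = 0.727347 m^3
Dn = V^(1/3) = 0.727347^(1/3)
Dn = 0.8993 m

0.8993


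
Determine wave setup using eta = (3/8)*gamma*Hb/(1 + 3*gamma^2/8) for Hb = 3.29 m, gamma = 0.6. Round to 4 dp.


eta = (3/8) * gamma * Hb / (1 + 3*gamma^2/8)
Numerator = (3/8) * 0.6 * 3.29 = 0.740250
Denominator = 1 + 3*0.6^2/8 = 1 + 0.135000 = 1.135000
eta = 0.740250 / 1.135000
eta = 0.6522 m

0.6522


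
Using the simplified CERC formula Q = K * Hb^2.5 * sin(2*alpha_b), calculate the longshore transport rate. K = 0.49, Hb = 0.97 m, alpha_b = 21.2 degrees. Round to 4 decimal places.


Q = K * Hb^2.5 * sin(2 * alpha_b)
Hb^2.5 = 0.97^2.5 = 0.926679
sin(2 * 21.2) = sin(42.4) = 0.674302
Q = 0.49 * 0.926679 * 0.674302
Q = 0.3062 m^3/s

0.3062


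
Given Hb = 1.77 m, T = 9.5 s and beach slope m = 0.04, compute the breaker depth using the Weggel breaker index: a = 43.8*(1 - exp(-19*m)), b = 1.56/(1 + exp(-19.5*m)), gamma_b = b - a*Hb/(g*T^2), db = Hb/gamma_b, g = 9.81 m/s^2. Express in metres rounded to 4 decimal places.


a = 43.8 * (1 - exp(-19 * m))
exp(-19 * 0.04) = exp(-0.7600) = 0.467666
a = 43.8 * (1 - 0.467666) = 23.316210
b = 1.56 / (1 + exp(-19.5 * m))
exp(-19.5 * 0.04) = exp(-0.7800) = 0.458406
b = 1.56 / (1 + 0.458406) = 1.069661
Hb / (g * T^2) = 1.77 / (9.81 * 9.5^2) = 1.77 / 885.3525 = 0.00199920
gamma_b = b - a * Hb/(g*T^2) = 1.069661 - 23.316210 * 0.00199920 = 1.023047
db = Hb / gamma_b = 1.77 / 1.023047
db = 1.7301 m

1.7301


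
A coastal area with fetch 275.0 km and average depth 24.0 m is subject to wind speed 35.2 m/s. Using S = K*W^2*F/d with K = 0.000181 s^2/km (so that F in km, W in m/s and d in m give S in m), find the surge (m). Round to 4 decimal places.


S = K * W^2 * F / d
W^2 = 35.2^2 = 1239.04
S = 0.000181 * 1239.04 * 275.0 / 24.0
Numerator = 0.000181 * 1239.04 * 275.0 = 61.673216
S = 61.673216 / 24.0 = 2.5697 m

2.5697


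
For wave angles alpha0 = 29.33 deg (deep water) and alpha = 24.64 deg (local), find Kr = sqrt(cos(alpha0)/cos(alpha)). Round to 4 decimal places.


Kr = sqrt(cos(alpha0) / cos(alpha))
cos(29.33) = 0.871813
cos(24.64) = 0.908945
Kr = sqrt(0.871813 / 0.908945)
Kr = sqrt(0.959148)
Kr = 0.9794

0.9794


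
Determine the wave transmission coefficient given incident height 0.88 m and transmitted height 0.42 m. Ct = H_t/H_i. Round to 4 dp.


Ct = H_t / H_i
Ct = 0.42 / 0.88
Ct = 0.4773

0.4773


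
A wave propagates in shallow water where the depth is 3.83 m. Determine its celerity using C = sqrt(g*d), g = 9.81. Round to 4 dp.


Using the shallow-water approximation:
C = sqrt(g * d) = sqrt(9.81 * 3.83)
C = sqrt(37.5723)
C = 6.1296 m/s

6.1296


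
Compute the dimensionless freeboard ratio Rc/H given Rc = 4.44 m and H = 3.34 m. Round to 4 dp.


Relative freeboard = Rc / H
= 4.44 / 3.34
= 1.3293

1.3293


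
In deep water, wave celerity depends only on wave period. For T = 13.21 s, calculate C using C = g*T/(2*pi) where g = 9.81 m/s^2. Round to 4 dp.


We use the deep-water celerity formula:
C = g * T / (2 * pi)
C = 9.81 * 13.21 / (2 * 3.14159...)
C = 129.590100 / 6.283185
C = 20.6249 m/s

20.6249


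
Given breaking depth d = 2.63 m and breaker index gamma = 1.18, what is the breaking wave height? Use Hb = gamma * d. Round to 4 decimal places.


Hb = gamma * d
Hb = 1.18 * 2.63
Hb = 3.1034 m

3.1034


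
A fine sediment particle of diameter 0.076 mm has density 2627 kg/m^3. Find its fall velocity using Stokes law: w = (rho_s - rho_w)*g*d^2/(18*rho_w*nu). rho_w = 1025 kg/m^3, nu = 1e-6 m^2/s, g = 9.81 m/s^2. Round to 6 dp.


w = (rho_s - rho_w) * g * d^2 / (18 * rho_w * nu)
d = 0.076 mm = 0.000076 m
rho_s - rho_w = 2627 - 1025 = 1602
Numerator = 1602 * 9.81 * (0.000076)^2 = 0.000090773421
Denominator = 18 * 1025 * 1e-6 = 0.018450
w = 0.004920 m/s

0.004920


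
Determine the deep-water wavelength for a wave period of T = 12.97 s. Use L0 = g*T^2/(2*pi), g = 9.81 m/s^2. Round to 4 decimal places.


L0 = g * T^2 / (2 * pi)
L0 = 9.81 * 12.97^2 / (2 * pi)
L0 = 9.81 * 168.2209 / 6.28319
L0 = 1650.2470 / 6.28319
L0 = 262.6450 m

262.6450


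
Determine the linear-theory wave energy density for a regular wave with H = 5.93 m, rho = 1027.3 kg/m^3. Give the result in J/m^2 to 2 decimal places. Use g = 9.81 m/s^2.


E = (1/8) * rho * g * H^2
E = (1/8) * 1027.3 * 9.81 * 5.93^2
E = 0.125 * 1027.3 * 9.81 * 35.1649
E = 44298.16 J/m^2

44298.16


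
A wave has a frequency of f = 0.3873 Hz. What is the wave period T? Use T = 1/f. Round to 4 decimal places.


T = 1 / f
T = 1 / 0.3873
T = 2.5820 s

2.5820


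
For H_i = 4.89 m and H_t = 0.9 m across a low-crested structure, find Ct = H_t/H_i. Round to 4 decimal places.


Ct = H_t / H_i
Ct = 0.9 / 4.89
Ct = 0.1840

0.1840


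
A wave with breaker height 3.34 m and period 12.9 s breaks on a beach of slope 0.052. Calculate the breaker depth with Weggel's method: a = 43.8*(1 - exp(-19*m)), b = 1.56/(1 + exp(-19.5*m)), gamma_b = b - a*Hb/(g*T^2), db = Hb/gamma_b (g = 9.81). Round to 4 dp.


a = 43.8 * (1 - exp(-19 * m))
exp(-19 * 0.052) = exp(-0.9880) = 0.372321
a = 43.8 * (1 - 0.372321) = 27.492358
b = 1.56 / (1 + exp(-19.5 * m))
exp(-19.5 * 0.052) = exp(-1.0140) = 0.362765
b = 1.56 / (1 + 0.362765) = 1.144731
Hb / (g * T^2) = 3.34 / (9.81 * 12.9^2) = 3.34 / 1632.4821 = 0.00204596
gamma_b = b - a * Hb/(g*T^2) = 1.144731 - 27.492358 * 0.00204596 = 1.088483
db = Hb / gamma_b = 3.34 / 1.088483
db = 3.0685 m

3.0685


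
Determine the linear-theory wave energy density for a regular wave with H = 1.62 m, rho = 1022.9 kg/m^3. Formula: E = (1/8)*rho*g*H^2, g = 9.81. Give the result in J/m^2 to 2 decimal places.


E = (1/8) * rho * g * H^2
E = (1/8) * 1022.9 * 9.81 * 1.62^2
E = 0.125 * 1022.9 * 9.81 * 2.6244
E = 3291.87 J/m^2

3291.87


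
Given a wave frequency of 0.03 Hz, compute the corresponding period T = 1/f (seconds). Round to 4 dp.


T = 1 / f
T = 1 / 0.03
T = 33.3333 s

33.3333


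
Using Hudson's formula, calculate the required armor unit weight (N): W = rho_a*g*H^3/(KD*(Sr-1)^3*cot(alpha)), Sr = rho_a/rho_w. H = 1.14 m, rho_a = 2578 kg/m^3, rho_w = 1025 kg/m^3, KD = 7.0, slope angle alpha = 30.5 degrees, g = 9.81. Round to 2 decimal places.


Sr = rho_a / rho_w = 2578 / 1025 = 2.515122
(Sr - 1) = 1.515122
(Sr - 1)^3 = 3.478106
cot(30.5) = 1 / tan(30.5) = 1 / 0.589045 = 1.697663
Numerator = 2578 * 9.81 * 1.14^3 = 37468.5144
Denominator = 7.0 * 3.478106 * 1.697663 = 41.332562
W = 37468.5144 / 41.332562
W = 906.51 N

906.51


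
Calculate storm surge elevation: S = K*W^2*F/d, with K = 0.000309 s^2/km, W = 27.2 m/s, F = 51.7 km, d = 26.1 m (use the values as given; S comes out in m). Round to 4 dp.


S = K * W^2 * F / d
W^2 = 27.2^2 = 739.84
S = 0.000309 * 739.84 * 51.7 / 26.1
Numerator = 0.000309 * 739.84 * 51.7 = 11.819166
S = 11.819166 / 26.1 = 0.4528 m

0.4528


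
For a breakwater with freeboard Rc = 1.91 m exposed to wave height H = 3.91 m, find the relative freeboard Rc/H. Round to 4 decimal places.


Relative freeboard = Rc / H
= 1.91 / 3.91
= 0.4885

0.4885


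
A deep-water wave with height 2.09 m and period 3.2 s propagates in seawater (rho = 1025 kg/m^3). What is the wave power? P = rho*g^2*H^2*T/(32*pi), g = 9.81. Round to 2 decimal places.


P = rho * g^2 * H^2 * T / (32 * pi)
P = 1025 * 9.81^2 * 2.09^2 * 3.2 / (32 * pi)
P = 1025 * 96.2361 * 4.3681 * 3.2 / 100.53096
P = 13715.28 W/m

13715.28


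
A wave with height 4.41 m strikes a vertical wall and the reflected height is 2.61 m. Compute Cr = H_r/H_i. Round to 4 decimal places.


Cr = H_r / H_i
Cr = 2.61 / 4.41
Cr = 0.5918

0.5918


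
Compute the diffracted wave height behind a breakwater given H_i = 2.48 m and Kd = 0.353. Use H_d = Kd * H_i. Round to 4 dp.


H_d = Kd * H_i
H_d = 0.353 * 2.48
H_d = 0.8754 m

0.8754


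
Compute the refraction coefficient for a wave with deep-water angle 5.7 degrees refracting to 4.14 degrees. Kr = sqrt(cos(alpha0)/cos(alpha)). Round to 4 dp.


Kr = sqrt(cos(alpha0) / cos(alpha))
cos(5.7) = 0.995056
cos(4.14) = 0.997391
Kr = sqrt(0.995056 / 0.997391)
Kr = sqrt(0.997659)
Kr = 0.9988

0.9988


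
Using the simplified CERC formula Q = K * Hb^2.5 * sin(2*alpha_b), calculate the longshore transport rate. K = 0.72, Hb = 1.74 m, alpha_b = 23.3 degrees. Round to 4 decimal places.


Q = K * Hb^2.5 * sin(2 * alpha_b)
Hb^2.5 = 1.74^2.5 = 3.993679
sin(2 * 23.3) = sin(46.6) = 0.726575
Q = 0.72 * 3.993679 * 0.726575
Q = 2.0892 m^3/s

2.0892


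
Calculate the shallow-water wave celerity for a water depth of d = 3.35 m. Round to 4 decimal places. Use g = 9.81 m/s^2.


Using the shallow-water approximation:
C = sqrt(g * d) = sqrt(9.81 * 3.35)
C = sqrt(32.8635)
C = 5.7327 m/s

5.7327


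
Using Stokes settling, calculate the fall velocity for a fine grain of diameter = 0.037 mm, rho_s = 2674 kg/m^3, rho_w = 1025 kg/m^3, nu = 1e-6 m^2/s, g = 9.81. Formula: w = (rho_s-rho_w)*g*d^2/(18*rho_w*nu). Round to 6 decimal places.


w = (rho_s - rho_w) * g * d^2 / (18 * rho_w * nu)
d = 0.037 mm = 0.000037 m
rho_s - rho_w = 2674 - 1025 = 1649
Numerator = 1649 * 9.81 * (0.000037)^2 = 0.000022145889
Denominator = 18 * 1025 * 1e-6 = 0.018450
w = 0.001200 m/s

0.001200


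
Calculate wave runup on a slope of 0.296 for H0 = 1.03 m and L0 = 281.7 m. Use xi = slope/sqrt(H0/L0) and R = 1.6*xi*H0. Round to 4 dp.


xi = slope / sqrt(H0/L0)
H0/L0 = 1.03/281.7 = 0.003656
sqrt(0.003656) = 0.060468
xi = 0.296 / 0.060468 = 4.895156
R = 1.6 * xi * H0 = 1.6 * 4.895156 * 1.03
R = 8.0672 m

8.0672


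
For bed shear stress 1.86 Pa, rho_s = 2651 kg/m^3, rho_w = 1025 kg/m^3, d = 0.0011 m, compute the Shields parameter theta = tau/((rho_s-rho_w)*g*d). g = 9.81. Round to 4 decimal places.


theta = tau / ((rho_s - rho_w) * g * d)
rho_s - rho_w = 2651 - 1025 = 1626
Denominator = 1626 * 9.81 * 0.0011 = 17.546166
theta = 1.86 / 17.546166
theta = 0.1060

0.1060


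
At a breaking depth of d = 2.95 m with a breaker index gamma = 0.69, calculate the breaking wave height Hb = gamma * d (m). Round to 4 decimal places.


Hb = gamma * d
Hb = 0.69 * 2.95
Hb = 2.0355 m

2.0355


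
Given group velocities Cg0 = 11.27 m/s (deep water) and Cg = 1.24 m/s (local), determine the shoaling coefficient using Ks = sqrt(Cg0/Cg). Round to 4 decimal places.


Ks = sqrt(Cg0 / Cg)
Ks = sqrt(11.27 / 1.24)
Ks = sqrt(9.0887)
Ks = 3.0147

3.0147


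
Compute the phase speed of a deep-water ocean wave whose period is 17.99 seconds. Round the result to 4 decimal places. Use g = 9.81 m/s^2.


We use the deep-water celerity formula:
C = g * T / (2 * pi)
C = 9.81 * 17.99 / (2 * 3.14159...)
C = 176.481900 / 6.283185
C = 28.0880 m/s

28.0880


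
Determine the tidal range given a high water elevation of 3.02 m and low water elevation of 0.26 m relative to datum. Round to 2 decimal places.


Tidal range = High water - Low water
Tidal range = 3.02 - (0.26)
Tidal range = 2.76 m

2.76


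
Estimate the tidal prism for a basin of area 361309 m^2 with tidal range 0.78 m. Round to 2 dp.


Tidal prism = Area * Tidal range
P = 361309 * 0.78
P = 281821.02 m^3

281821.02


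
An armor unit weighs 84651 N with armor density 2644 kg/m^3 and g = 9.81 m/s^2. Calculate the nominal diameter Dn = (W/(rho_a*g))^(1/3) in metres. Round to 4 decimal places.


V = W / (rho_a * g)
V = 84651 / (2644 * 9.81)
V = 84651 / 25937.64
V = 3.263635 m^3
Dn = V^(1/3) = 3.263635^(1/3)
Dn = 1.4833 m

1.4833


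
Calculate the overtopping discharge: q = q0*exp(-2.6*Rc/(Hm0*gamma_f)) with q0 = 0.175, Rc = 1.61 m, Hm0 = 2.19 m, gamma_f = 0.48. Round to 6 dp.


q = q0 * exp(-2.6 * Rc / (Hm0 * gamma_f))
Exponent = -2.6 * 1.61 / (2.19 * 0.48)
= -2.6 * 1.61 / 1.0512
= -3.982116
exp(-3.982116) = 0.018646
q = 0.175 * 0.018646
q = 0.003263 m^3/s/m

0.003263
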